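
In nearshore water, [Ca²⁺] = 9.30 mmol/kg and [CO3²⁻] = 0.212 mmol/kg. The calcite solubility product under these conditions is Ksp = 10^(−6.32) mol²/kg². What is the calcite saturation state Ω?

Ω = 4.12

Ksp = 10^(−6.32) = 4.786×10^-7
Ω = [Ca²⁺][CO3²⁻]/Ksp = (9.30×10^-3)(0.212×10^-3) / 4.786×10^-7 = 4.12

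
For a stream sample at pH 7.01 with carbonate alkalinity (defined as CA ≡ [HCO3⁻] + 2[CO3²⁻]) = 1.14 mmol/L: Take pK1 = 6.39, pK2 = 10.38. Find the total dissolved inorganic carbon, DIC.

CA = [HCO3⁻] + 2[CO3²⁻] = (α₁ + 2α₂)·DIC
At pH 7.01: [H⁺]/K1 = 10^-0.62 = 0.23988, K2/[H⁺] = 10^-3.37 = 0.00042658
α₁ = 1/(1 + 0.23988 + 0.00042658) = 1/1.2403 = 0.8063; α₂ = α₁·K2/[H⁺] = 0.0003439
α₁ + 2α₂ = 0.8069
DIC = CA / (α₁ + 2α₂) = 1.14 / 0.8069 = 1.41 mmol/L

DIC = 1.41 mmol/L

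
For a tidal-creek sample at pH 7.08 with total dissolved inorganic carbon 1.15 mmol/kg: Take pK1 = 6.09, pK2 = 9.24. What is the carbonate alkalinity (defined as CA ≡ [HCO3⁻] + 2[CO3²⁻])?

CA = [HCO3⁻] + 2[CO3²⁻] = (α₁ + 2α₂)·DIC
At pH 7.08: [H⁺]/K1 = 10^-0.99 = 0.10233, K2/[H⁺] = 10^-2.16 = 0.0069183
α₁ = 1/(1 + 0.10233 + 0.0069183) = 1/1.1092 = 0.9015; α₂ = α₁·K2/[H⁺] = 0.006237
α₁ + 2α₂ = 0.9140
CA = 0.9140 × 1.15 = 1.05 mmol/kg

CA = 1.05 mmol/kg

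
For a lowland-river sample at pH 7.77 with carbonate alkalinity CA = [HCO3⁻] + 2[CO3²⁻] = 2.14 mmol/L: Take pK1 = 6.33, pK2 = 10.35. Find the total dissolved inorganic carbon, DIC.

DIC = 2.21 mmol/L

CA = [HCO3⁻] + 2[CO3²⁻] = (α₁ + 2α₂)·DIC
At pH 7.77: [H⁺]/K1 = 10^-1.44 = 0.036308, K2/[H⁺] = 10^-2.58 = 0.0026303
α₁ = 1/(1 + 0.036308 + 0.0026303) = 1/1.0389 = 0.9625; α₂ = α₁·K2/[H⁺] = 0.002532
α₁ + 2α₂ = 0.9676
DIC = CA / (α₁ + 2α₂) = 2.14 / 0.9676 = 2.21 mmol/L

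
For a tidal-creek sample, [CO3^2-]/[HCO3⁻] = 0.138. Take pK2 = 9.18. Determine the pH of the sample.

From K2 = [H⁺][CO3^2-]/[HCO3⁻]:  pH = pK2 + log₁₀([CO3^2-]/[HCO3⁻])
log₁₀(0.138) = -0.860
pH = 9.18 + (-0.860) = 8.32

pH = 8.32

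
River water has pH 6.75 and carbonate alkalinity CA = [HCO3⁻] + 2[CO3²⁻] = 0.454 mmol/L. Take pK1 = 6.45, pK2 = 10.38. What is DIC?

DIC = 0.681 mmol/L

CA = [HCO3⁻] + 2[CO3²⁻] = (α₁ + 2α₂)·DIC
At pH 6.75: [H⁺]/K1 = 10^-0.30 = 0.50119, K2/[H⁺] = 10^-3.63 = 0.00023442
α₁ = 1/(1 + 0.50119 + 0.00023442) = 1/1.5014 = 0.6660; α₂ = α₁·K2/[H⁺] = 0.0001561
α₁ + 2α₂ = 0.6663
DIC = CA / (α₁ + 2α₂) = 0.454 / 0.6663 = 0.681 mmol/L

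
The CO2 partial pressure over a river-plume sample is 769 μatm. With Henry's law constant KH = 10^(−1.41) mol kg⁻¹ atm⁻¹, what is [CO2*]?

KH = 10^(−1.41) = 3.890×10^-2 mol kg⁻¹ atm⁻¹
[CO2*] = KH · pCO2 = 3.890×10^-2 × 769×10^-6 atm = 2.99×10^-5 mol/kg

[CO2*] = 29.9 μmol/kg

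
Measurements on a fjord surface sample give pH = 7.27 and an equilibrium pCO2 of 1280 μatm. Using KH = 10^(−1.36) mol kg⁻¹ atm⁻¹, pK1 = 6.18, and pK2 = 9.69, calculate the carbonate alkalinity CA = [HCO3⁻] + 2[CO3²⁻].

[CO2*] = KH · pCO2 = 10^(−1.36) × 1280×10^-6 = 5.587×10^-5 mol/kg
α₀ = 1/(1 + K1/[H⁺] + K1K2/[H⁺]²) = 1/(1 + 10^+1.09 + 10^-1.33) = 0.07491
DIC = [CO2*]/α₀ = 5.587×10^-5 / 0.07491 = 0.7459 mmol/kg
CA = (α₁ + 2α₂)·DIC = (0.9216 + 2×0.003504) × 0.7459 = 0.693 mmol/kg

CA = 0.693 mmol/kg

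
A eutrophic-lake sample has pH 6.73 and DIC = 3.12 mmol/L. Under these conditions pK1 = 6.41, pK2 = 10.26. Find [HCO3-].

[HCO3⁻] = 2.11 mmol/L

α₁ = 1 / (1 + [H⁺]/K1 + K2/[H⁺]) = 1 / (1 + 10^-0.32 + 10^-3.53)
   = 1 / (1 + 0.47863 + 0.00029512) = 1/1.4789 = 0.6762
[HCO3⁻] = α₁ × DIC = 0.6762 × 3.12 = 2.11 mmol/L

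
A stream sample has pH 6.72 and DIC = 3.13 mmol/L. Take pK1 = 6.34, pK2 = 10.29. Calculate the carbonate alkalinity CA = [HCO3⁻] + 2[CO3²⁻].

CA = [HCO3⁻] + 2[CO3²⁻] = (α₁ + 2α₂)·DIC
At pH 6.72: [H⁺]/K1 = 10^-0.38 = 0.41687, K2/[H⁺] = 10^-3.57 = 0.00026915
α₁ = 1/(1 + 0.41687 + 0.00026915) = 1/1.4171 = 0.7056; α₂ = α₁·K2/[H⁺] = 0.0001899
α₁ + 2α₂ = 0.7060
CA = 0.7060 × 3.13 = 2.21 mmol/L

CA = 2.21 mmol/L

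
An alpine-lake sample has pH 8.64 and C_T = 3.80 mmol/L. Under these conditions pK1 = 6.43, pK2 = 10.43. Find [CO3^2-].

[CO3²⁻] = 0.0603 mmol/L

α₂ = 1 / (1 + [H⁺]/K2 + [H⁺]²/(K1K2)) = 1 / (1 + 10^+1.79 + 10^-0.42)
   = 1 / (1 + 61.660 + 0.38019) = 1/63.040 = 0.01586
[CO3²⁻] = α₂ × DIC = 0.01586 × 3.80 = 0.0603 mmol/L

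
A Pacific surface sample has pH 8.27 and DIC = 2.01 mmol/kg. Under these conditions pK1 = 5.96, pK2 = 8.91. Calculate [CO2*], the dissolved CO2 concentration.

[CO2*] = 7.98 μmol/kg

α₀ = 1 / (1 + K1/[H⁺] + K1K2/[H⁺]²) = 1 / (1 + 10^+2.31 + 10^+1.67)
   = 1 / (1 + 204.17 + 46.774) = 1/251.95 = 0.003969
[CO2*] = α₀ × DIC = 0.003969 × 2.01 = 0.00798 mmol/kg = 7.98 μmol/kg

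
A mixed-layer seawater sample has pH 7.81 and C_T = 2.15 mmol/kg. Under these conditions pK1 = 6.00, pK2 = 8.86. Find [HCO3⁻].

α₁ = 1 / (1 + [H⁺]/K1 + K2/[H⁺]) = 1 / (1 + 10^-1.81 + 10^-1.05)
   = 1 / (1 + 0.015488 + 0.089125) = 1/1.1046 = 0.9053
[HCO3⁻] = α₁ × DIC = 0.9053 × 2.15 = 1.95 mmol/kg

[HCO3⁻] = 1.95 mmol/kg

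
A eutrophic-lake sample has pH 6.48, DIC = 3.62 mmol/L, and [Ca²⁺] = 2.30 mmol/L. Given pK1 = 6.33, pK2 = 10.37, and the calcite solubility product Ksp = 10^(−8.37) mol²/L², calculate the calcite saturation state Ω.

Ω = 0.147

α₂ = 1 / (1 + [H⁺]/K2 + [H⁺]²/(K1K2)) = 1 / (1 + 10^+3.89 + 10^+3.74)
   = 1 / (1 + 7762.5 + 5495.4) = 1/1.3259×10^4 = 7.542×10^-5
[CO3²⁻] = α₂ × DIC = 7.542×10^-5 × 3.62 = 0.0002730 mmol/L = 0.2730 μmol/L
Ksp = 10^(−8.37) = 4.266×10^-9
Ω = [Ca²⁺][CO3²⁻]/Ksp = (2.30×10^-3)(2.730×10^-7) / 4.266×10^-9 = 0.147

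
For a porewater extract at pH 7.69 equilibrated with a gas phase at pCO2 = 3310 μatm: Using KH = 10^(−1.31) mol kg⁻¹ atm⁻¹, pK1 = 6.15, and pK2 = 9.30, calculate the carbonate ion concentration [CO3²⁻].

[CO2*] = KH · pCO2 = 10^(−1.31) × 3310×10^-6 = 1.621×10^-4 mol/kg
α₀ = 1/(1 + K1/[H⁺] + K1K2/[H⁺]²) = 1/(1 + 10^+1.54 + 10^-0.07) = 0.02738
DIC = [CO2*]/α₀ = 1.621×10^-4 / 0.02738 = 5.921 mmol/kg
[CO3²⁻] = α₂·DIC; α₂ = 0.02330, so [CO3²⁻] = 0.02330 × 5.921 = 0.138 mmol/kg

[CO3²⁻] = 0.138 mmol/kg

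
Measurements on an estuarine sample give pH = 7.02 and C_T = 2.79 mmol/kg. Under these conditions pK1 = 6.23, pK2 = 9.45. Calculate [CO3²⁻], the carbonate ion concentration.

[CO3²⁻] = 8.89 μmol/kg

α₂ = 1 / (1 + [H⁺]/K2 + [H⁺]²/(K1K2)) = 1 / (1 + 10^+2.43 + 10^+1.64)
   = 1 / (1 + 269.15 + 43.652) = 1/313.81 = 0.003187
[CO3²⁻] = α₂ × DIC = 0.003187 × 2.79 = 0.00889 mmol/kg = 8.89 μmol/kg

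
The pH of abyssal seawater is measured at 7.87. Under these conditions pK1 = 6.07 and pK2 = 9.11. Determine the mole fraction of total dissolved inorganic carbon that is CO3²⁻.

α₂ = 1 / (1 + [H⁺]/K2 + [H⁺]²/(K1K2)) = 1 / (1 + 10^+1.24 + 10^-0.56)
   = 1 / (1 + 17.378 + 0.27542) = 1/18.653 = 0.05361

α₂ = 0.0536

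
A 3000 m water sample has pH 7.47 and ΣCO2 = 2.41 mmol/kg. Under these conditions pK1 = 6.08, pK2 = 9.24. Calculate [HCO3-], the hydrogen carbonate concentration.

[HCO3⁻] = 2.28 mmol/kg

α₁ = 1 / (1 + [H⁺]/K1 + K2/[H⁺]) = 1 / (1 + 10^-1.39 + 10^-1.77)
   = 1 / (1 + 0.040738 + 0.016982) = 1/1.0577 = 0.9454
[HCO3⁻] = α₁ × DIC = 0.9454 × 2.41 = 2.28 mmol/kg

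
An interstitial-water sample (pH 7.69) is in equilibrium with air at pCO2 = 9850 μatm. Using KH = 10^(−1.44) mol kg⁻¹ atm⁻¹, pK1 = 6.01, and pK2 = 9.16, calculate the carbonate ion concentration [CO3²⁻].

[CO3²⁻] = 0.580 mmol/kg

[CO2*] = KH · pCO2 = 10^(−1.44) × 9850×10^-6 = 3.576×10^-4 mol/kg
α₀ = 1/(1 + K1/[H⁺] + K1K2/[H⁺]²) = 1/(1 + 10^+1.68 + 10^+0.21) = 0.01981
DIC = [CO2*]/α₀ = 3.576×10^-4 / 0.01981 = 18.05 mmol/kg
[CO3²⁻] = α₂·DIC; α₂ = 0.03212, so [CO3²⁻] = 0.03212 × 18.05 = 0.580 mmol/kg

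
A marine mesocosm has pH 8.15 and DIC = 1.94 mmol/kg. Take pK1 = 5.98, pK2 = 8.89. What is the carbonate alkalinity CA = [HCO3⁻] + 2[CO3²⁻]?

CA = [HCO3⁻] + 2[CO3²⁻] = (α₁ + 2α₂)·DIC
At pH 8.15: [H⁺]/K1 = 10^-2.17 = 0.0067608, K2/[H⁺] = 10^-0.74 = 0.18197
α₁ = 1/(1 + 0.0067608 + 0.18197) = 1/1.1887 = 0.8412; α₂ = α₁·K2/[H⁺] = 0.1531
α₁ + 2α₂ = 1.1474
CA = 1.1474 × 1.94 = 2.23 mmol/kg

CA = 2.23 mmol/kg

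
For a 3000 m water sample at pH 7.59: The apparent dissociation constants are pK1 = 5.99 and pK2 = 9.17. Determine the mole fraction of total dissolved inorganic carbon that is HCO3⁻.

α₁ = 0.951

α₁ = 1 / (1 + [H⁺]/K1 + K2/[H⁺]) = 1 / (1 + 10^-1.60 + 10^-1.58)
   = 1 / (1 + 0.025119 + 0.026303) = 1/1.0514 = 0.9511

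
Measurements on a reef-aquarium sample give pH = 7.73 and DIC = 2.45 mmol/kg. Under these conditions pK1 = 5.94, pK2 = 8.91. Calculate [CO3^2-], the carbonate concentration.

[CO3²⁻] = 0.150 mmol/kg

α₂ = 1 / (1 + [H⁺]/K2 + [H⁺]²/(K1K2)) = 1 / (1 + 10^+1.18 + 10^-0.61)
   = 1 / (1 + 15.136 + 0.24547) = 1/16.381 = 0.06105
[CO3²⁻] = α₂ × DIC = 0.06105 × 2.45 = 0.150 mmol/kg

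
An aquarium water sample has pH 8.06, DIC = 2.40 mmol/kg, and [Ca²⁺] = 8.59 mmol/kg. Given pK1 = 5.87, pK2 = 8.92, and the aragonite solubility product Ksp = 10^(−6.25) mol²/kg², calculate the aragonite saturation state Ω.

α₂ = 1 / (1 + [H⁺]/K2 + [H⁺]²/(K1K2)) = 1 / (1 + 10^+0.86 + 10^-1.33)
   = 1 / (1 + 7.2444 + 0.046774) = 1/8.2911 = 0.1206
[CO3²⁻] = α₂ × DIC = 0.1206 × 2.40 = 0.2895 mmol/kg
Ksp = 10^(−6.25) = 5.623×10^-7
Ω = [Ca²⁺][CO3²⁻]/Ksp = (8.59×10^-3)(2.895×10^-4) / 5.623×10^-7 = 4.42

Ω = 4.42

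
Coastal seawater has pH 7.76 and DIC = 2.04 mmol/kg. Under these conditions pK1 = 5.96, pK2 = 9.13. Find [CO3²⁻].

[CO3²⁻] = 0.0822 mmol/kg

α₂ = 1 / (1 + [H⁺]/K2 + [H⁺]²/(K1K2)) = 1 / (1 + 10^+1.37 + 10^-0.43)
   = 1 / (1 + 23.442 + 0.37154) = 1/24.814 = 0.04030
[CO3²⁻] = α₂ × DIC = 0.04030 × 2.04 = 0.0822 mmol/kg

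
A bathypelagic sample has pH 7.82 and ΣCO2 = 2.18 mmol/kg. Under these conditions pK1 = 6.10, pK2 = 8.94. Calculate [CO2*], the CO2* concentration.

[CO2*] = 0.0379 mmol/kg

α₀ = 1 / (1 + K1/[H⁺] + K1K2/[H⁺]²) = 1 / (1 + 10^+1.72 + 10^+0.60)
   = 1 / (1 + 52.481 + 3.9811) = 1/57.462 = 0.01740
[CO2*] = α₀ × DIC = 0.01740 × 2.18 = 0.0379 mmol/kg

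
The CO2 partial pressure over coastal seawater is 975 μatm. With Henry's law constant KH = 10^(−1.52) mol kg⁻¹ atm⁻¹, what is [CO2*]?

KH = 10^(−1.52) = 3.020×10^-2 mol kg⁻¹ atm⁻¹
[CO2*] = KH · pCO2 = 3.020×10^-2 × 975×10^-6 atm = 2.94×10^-5 mol/kg

[CO2*] = 29.4 μmol/kg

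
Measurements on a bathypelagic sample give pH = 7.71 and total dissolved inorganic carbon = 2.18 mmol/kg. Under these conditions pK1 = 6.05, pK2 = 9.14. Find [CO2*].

α₀ = 1 / (1 + K1/[H⁺] + K1K2/[H⁺]²) = 1 / (1 + 10^+1.66 + 10^+0.23)
   = 1 / (1 + 45.709 + 1.6982) = 1/48.407 = 0.02066
[CO2*] = α₀ × DIC = 0.02066 × 2.18 = 0.0450 mmol/kg

[CO2*] = 0.0450 mmol/kg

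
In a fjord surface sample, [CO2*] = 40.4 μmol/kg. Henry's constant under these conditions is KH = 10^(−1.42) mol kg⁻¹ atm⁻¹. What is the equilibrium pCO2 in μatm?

pCO2 = 1060 μatm

KH = 10^(−1.42) = 3.802×10^-2 mol kg⁻¹ atm⁻¹
pCO2 = [CO2*]/KH = 40.4×10^-6 / 3.802×10^-2 = 1.06×10^-3 atm = 1060 μatm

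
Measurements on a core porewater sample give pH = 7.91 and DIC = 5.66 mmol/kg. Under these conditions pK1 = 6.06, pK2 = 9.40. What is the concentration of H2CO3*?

[CO2*] = 0.0764 mmol/kg

α₀ = 1 / (1 + K1/[H⁺] + K1K2/[H⁺]²) = 1 / (1 + 10^+1.85 + 10^+0.36)
   = 1 / (1 + 70.795 + 2.2909) = 1/74.085 = 0.01350
[CO2*] = α₀ × DIC = 0.01350 × 5.66 = 0.0764 mmol/kg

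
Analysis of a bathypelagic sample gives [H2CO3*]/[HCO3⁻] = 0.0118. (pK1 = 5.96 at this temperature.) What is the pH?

From K1 = [H⁺][HCO3⁻]/[H2CO3*]:  pH = pK1 − log₁₀([H2CO3*]/[HCO3⁻])
log₁₀(0.0118) = -1.928
pH = 5.96 − (-1.928) = 7.89

pH = 7.89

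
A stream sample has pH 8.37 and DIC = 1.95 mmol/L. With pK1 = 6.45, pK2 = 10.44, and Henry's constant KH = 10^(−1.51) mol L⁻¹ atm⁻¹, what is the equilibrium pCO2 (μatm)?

pCO2 = 743 μatm

α₀ = 1 / (1 + K1/[H⁺] + K1K2/[H⁺]²) = 1 / (1 + 10^+1.92 + 10^-0.15)
   = 1 / (1 + 83.176 + 0.70795) = 1/84.884 = 0.01178
[CO2*] = α₀ × DIC = 0.01178 × 1.95 = 0.02297 mmol/L
pCO2 = [CO2*]/KH = 2.297×10^-5 / 3.090×10^-2 = 743 μatm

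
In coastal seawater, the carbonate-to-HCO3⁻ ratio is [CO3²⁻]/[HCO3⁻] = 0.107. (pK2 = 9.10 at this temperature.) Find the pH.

From K2 = [H⁺][CO3²⁻]/[HCO3⁻]:  pH = pK2 + log₁₀([CO3²⁻]/[HCO3⁻])
log₁₀(0.107) = -0.971
pH = 9.10 + (-0.971) = 8.13

pH = 8.13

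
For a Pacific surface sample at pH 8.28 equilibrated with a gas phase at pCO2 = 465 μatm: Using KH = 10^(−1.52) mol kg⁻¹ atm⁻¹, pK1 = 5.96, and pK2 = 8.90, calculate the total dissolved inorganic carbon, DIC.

[CO2*] = KH · pCO2 = 10^(−1.52) × 465×10^-6 = 1.404×10^-5 mol/kg
α₀ = 1/(1 + K1/[H⁺] + K1K2/[H⁺]²) = 1/(1 + 10^+2.32 + 10^+1.70) = 0.003845
DIC = [CO2*]/α₀ = 1.404×10^-5 / 0.003845 = 3.65 mmol/kg

DIC = 3.65 mmol/kg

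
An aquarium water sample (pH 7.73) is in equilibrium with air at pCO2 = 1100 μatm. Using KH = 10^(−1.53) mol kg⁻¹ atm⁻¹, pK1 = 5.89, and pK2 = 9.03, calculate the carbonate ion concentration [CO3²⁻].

[CO3²⁻] = 0.113 mmol/kg

[CO2*] = KH · pCO2 = 10^(−1.53) × 1100×10^-6 = 3.246×10^-5 mol/kg
α₀ = 1/(1 + K1/[H⁺] + K1K2/[H⁺]²) = 1/(1 + 10^+1.84 + 10^+0.54) = 0.01358
DIC = [CO2*]/α₀ = 3.246×10^-5 / 0.01358 = 2.391 mmol/kg
[CO3²⁻] = α₂·DIC; α₂ = 0.04708, so [CO3²⁻] = 0.04708 × 2.391 = 0.113 mmol/kg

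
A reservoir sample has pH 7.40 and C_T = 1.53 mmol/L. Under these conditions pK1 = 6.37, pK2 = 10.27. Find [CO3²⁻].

[CO3²⁻] = 1.89 μmol/L

α₂ = 1 / (1 + [H⁺]/K2 + [H⁺]²/(K1K2)) = 1 / (1 + 10^+2.87 + 10^+1.84)
   = 1 / (1 + 741.31 + 69.183) = 1/811.49 = 0.001232
[CO3²⁻] = α₂ × DIC = 0.001232 × 1.53 = 0.00189 mmol/L = 1.89 μmol/L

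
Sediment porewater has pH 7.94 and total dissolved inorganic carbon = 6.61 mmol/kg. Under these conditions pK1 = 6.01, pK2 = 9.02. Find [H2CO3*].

[CO2*] = 0.0709 mmol/kg

α₀ = 1 / (1 + K1/[H⁺] + K1K2/[H⁺]²) = 1 / (1 + 10^+1.93 + 10^+0.85)
   = 1 / (1 + 85.114 + 7.0795) = 1/93.193 = 0.01073
[CO2*] = α₀ × DIC = 0.01073 × 6.61 = 0.0709 mmol/kg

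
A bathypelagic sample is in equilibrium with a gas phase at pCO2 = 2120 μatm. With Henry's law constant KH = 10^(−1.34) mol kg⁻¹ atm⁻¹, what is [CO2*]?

[CO2*] = 96.9 μmol/kg

KH = 10^(−1.34) = 4.571×10^-2 mol kg⁻¹ atm⁻¹
[CO2*] = KH · pCO2 = 4.571×10^-2 × 2120×10^-6 atm = 9.69×10^-5 mol/kg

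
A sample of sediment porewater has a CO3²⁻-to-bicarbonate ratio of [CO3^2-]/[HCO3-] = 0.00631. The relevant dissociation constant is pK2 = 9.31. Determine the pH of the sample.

From K2 = [H⁺][CO3^2-]/[HCO3-]:  pH = pK2 + log₁₀([CO3^2-]/[HCO3-])
log₁₀(0.00631) = -2.200
pH = 9.31 + (-2.200) = 7.11

pH = 7.11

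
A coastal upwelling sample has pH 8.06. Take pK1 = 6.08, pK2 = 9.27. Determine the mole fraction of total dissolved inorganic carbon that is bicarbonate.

α₁ = 1 / (1 + [H⁺]/K1 + K2/[H⁺]) = 1 / (1 + 10^-1.98 + 10^-1.21)
   = 1 / (1 + 0.010471 + 0.061660) = 1/1.0721 = 0.9327

α₁ = 0.933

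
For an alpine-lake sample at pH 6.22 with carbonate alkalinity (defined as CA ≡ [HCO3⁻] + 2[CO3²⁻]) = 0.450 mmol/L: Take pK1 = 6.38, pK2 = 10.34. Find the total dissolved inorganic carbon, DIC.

DIC = 1.10 mmol/L

CA = [HCO3⁻] + 2[CO3²⁻] = (α₁ + 2α₂)·DIC
At pH 6.22: [H⁺]/K1 = 10^0.16 = 1.4454, K2/[H⁺] = 10^-4.12 = 7.5858×10^-5
α₁ = 1/(1 + 1.4454 + 7.5858×10^-5) = 1/2.4455 = 0.4089; α₂ = α₁·K2/[H⁺] = 3.102×10^-5
α₁ + 2α₂ = 0.4090
DIC = CA / (α₁ + 2α₂) = 0.450 / 0.4090 = 1.10 mmol/L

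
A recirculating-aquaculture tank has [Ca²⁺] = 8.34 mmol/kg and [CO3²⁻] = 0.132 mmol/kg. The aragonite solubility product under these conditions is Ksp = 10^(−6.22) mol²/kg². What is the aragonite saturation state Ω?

Ω = 1.83

Ksp = 10^(−6.22) = 6.026×10^-7
Ω = [Ca²⁺][CO3²⁻]/Ksp = (8.34×10^-3)(0.132×10^-3) / 6.026×10^-7 = 1.83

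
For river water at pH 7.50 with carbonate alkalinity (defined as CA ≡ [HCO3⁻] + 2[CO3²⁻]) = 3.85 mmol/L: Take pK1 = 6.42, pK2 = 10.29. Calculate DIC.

CA = [HCO3⁻] + 2[CO3²⁻] = (α₁ + 2α₂)·DIC
At pH 7.50: [H⁺]/K1 = 10^-1.08 = 0.083176, K2/[H⁺] = 10^-2.79 = 0.0016218
α₁ = 1/(1 + 0.083176 + 0.0016218) = 1/1.0848 = 0.9218; α₂ = α₁·K2/[H⁺] = 0.001495
α₁ + 2α₂ = 0.9248
DIC = CA / (α₁ + 2α₂) = 3.85 / 0.9248 = 4.16 mmol/L

DIC = 4.16 mmol/L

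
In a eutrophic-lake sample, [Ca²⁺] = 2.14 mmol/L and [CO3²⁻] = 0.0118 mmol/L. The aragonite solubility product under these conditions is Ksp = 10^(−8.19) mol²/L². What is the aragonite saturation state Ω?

Ksp = 10^(−8.19) = 6.457×10^-9
Ω = [Ca²⁺][CO3²⁻]/Ksp = (2.14×10^-3)(0.0118×10^-3) / 6.457×10^-9 = 3.91

Ω = 3.91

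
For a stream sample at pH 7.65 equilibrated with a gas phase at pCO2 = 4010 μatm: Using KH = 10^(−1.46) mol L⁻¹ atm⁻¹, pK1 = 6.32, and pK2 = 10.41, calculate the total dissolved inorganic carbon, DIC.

[CO2*] = KH · pCO2 = 10^(−1.46) × 4010×10^-6 = 1.390×10^-4 mol/L
α₀ = 1/(1 + K1/[H⁺] + K1K2/[H⁺]²) = 1/(1 + 10^+1.33 + 10^-1.43) = 0.04461
DIC = [CO2*]/α₀ = 1.390×10^-4 / 0.04461 = 3.12 mmol/L

DIC = 3.12 mmol/L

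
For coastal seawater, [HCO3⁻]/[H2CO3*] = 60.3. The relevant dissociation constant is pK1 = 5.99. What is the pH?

pH = 7.77

From K1 = [H⁺][HCO3⁻]/[H2CO3*]:  pH = pK1 + log₁₀([HCO3⁻]/[H2CO3*])
log₁₀(60.3) = +1.780
pH = 5.99 + (+1.780) = 7.77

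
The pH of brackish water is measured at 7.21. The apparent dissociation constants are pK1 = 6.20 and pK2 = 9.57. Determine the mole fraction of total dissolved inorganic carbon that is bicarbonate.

α₁ = 0.907

α₁ = 1 / (1 + [H⁺]/K1 + K2/[H⁺]) = 1 / (1 + 10^-1.01 + 10^-2.36)
   = 1 / (1 + 0.097724 + 0.0043652) = 1/1.1021 = 0.9074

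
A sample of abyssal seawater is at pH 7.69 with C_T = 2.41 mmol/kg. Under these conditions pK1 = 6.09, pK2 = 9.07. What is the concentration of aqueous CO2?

α₀ = 1 / (1 + K1/[H⁺] + K1K2/[H⁺]²) = 1 / (1 + 10^+1.60 + 10^+0.22)
   = 1 / (1 + 39.811 + 1.6596) = 1/42.470 = 0.02355
[CO2*] = α₀ × DIC = 0.02355 × 2.41 = 0.0567 mmol/kg

[CO2*] = 0.0567 mmol/kg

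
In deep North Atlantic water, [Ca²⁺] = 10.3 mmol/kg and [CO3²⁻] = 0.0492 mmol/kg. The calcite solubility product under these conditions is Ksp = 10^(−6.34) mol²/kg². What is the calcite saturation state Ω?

Ksp = 10^(−6.34) = 4.571×10^-7
Ω = [Ca²⁺][CO3²⁻]/Ksp = (10.3×10^-3)(0.0492×10^-3) / 4.571×10^-7 = 1.11

Ω = 1.11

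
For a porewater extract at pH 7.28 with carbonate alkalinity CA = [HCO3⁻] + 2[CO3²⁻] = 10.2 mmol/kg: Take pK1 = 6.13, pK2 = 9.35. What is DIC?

DIC = 10.8 mmol/kg

CA = [HCO3⁻] + 2[CO3²⁻] = (α₁ + 2α₂)·DIC
At pH 7.28: [H⁺]/K1 = 10^-1.15 = 0.070795, K2/[H⁺] = 10^-2.07 = 0.0085114
α₁ = 1/(1 + 0.070795 + 0.0085114) = 1/1.0793 = 0.9265; α₂ = α₁·K2/[H⁺] = 0.007886
α₁ + 2α₂ = 0.9423
DIC = CA / (α₁ + 2α₂) = 10.2 / 0.9423 = 10.8 mmol/kg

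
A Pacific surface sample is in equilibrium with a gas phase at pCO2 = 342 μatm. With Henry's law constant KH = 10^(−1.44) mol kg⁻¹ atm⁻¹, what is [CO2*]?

KH = 10^(−1.44) = 3.631×10^-2 mol kg⁻¹ atm⁻¹
[CO2*] = KH · pCO2 = 3.631×10^-2 × 342×10^-6 atm = 1.24×10^-5 mol/kg

[CO2*] = 12.4 μmol/kg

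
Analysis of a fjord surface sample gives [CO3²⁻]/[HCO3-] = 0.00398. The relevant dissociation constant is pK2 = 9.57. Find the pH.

From K2 = [H⁺][CO3²⁻]/[HCO3-]:  pH = pK2 + log₁₀([CO3²⁻]/[HCO3-])
log₁₀(0.00398) = -2.400
pH = 9.57 + (-2.400) = 7.17

pH = 7.17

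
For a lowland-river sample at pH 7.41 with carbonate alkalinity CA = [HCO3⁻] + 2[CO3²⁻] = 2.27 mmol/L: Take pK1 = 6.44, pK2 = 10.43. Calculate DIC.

DIC = 2.51 mmol/L

CA = [HCO3⁻] + 2[CO3²⁻] = (α₁ + 2α₂)·DIC
At pH 7.41: [H⁺]/K1 = 10^-0.97 = 0.10715, K2/[H⁺] = 10^-3.02 = 0.00095499
α₁ = 1/(1 + 0.10715 + 0.00095499) = 1/1.1081 = 0.9024; α₂ = α₁·K2/[H⁺] = 0.0008618
α₁ + 2α₂ = 0.9042
DIC = CA / (α₁ + 2α₂) = 2.27 / 0.9042 = 2.51 mmol/L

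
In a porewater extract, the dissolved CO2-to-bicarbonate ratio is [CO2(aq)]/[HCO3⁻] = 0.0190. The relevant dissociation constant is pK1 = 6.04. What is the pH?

pH = 7.76

From K1 = [H⁺][HCO3⁻]/[CO2(aq)]:  pH = pK1 − log₁₀([CO2(aq)]/[HCO3⁻])
log₁₀(0.0190) = -1.721
pH = 6.04 − (-1.721) = 7.76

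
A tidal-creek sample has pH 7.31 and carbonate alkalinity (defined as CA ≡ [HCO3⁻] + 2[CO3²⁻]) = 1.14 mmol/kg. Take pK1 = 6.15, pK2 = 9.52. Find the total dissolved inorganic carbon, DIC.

DIC = 1.21 mmol/kg

CA = [HCO3⁻] + 2[CO3²⁻] = (α₁ + 2α₂)·DIC
At pH 7.31: [H⁺]/K1 = 10^-1.16 = 0.069183, K2/[H⁺] = 10^-2.21 = 0.0061660
α₁ = 1/(1 + 0.069183 + 0.0061660) = 1/1.0753 = 0.9299; α₂ = α₁·K2/[H⁺] = 0.005734
α₁ + 2α₂ = 0.9414
DIC = CA / (α₁ + 2α₂) = 1.14 / 0.9414 = 1.21 mmol/kg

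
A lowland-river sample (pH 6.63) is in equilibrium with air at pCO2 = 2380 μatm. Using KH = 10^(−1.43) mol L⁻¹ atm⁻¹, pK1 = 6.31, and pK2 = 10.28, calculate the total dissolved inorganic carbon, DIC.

[CO2*] = KH · pCO2 = 10^(−1.43) × 2380×10^-6 = 8.843×10^-5 mol/L
α₀ = 1/(1 + K1/[H⁺] + K1K2/[H⁺]²) = 1/(1 + 10^+0.32 + 10^-3.33) = 0.3236
DIC = [CO2*]/α₀ = 8.843×10^-5 / 0.3236 = 0.273 mmol/L

DIC = 0.273 mmol/L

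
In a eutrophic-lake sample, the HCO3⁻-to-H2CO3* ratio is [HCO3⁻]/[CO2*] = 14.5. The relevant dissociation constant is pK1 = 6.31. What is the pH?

pH = 7.47

From K1 = [H⁺][HCO3⁻]/[CO2*]:  pH = pK1 + log₁₀([HCO3⁻]/[CO2*])
log₁₀(14.5) = +1.161
pH = 6.31 + (+1.161) = 7.47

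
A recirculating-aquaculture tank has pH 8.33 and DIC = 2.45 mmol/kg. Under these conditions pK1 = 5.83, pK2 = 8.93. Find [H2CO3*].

[CO2*] = 6.18 μmol/kg

α₀ = 1 / (1 + K1/[H⁺] + K1K2/[H⁺]²) = 1 / (1 + 10^+2.50 + 10^+1.90)
   = 1 / (1 + 316.23 + 79.433) = 1/396.66 = 0.002521
[CO2*] = α₀ × DIC = 0.002521 × 2.45 = 0.00618 mmol/kg = 6.18 μmol/kg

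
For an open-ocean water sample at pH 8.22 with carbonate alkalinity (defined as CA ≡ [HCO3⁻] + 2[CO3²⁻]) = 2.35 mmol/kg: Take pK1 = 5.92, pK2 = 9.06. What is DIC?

DIC = 2.10 mmol/kg

CA = [HCO3⁻] + 2[CO3²⁻] = (α₁ + 2α₂)·DIC
At pH 8.22: [H⁺]/K1 = 10^-2.30 = 0.0050119, K2/[H⁺] = 10^-0.84 = 0.14454
α₁ = 1/(1 + 0.0050119 + 0.14454) = 1/1.1496 = 0.8699; α₂ = α₁·K2/[H⁺] = 0.1257
α₁ + 2α₂ = 1.1214
DIC = CA / (α₁ + 2α₂) = 2.35 / 1.1214 = 2.10 mmol/kg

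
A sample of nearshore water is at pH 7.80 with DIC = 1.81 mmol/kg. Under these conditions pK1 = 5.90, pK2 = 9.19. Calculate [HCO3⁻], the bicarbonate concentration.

α₁ = 1 / (1 + [H⁺]/K1 + K2/[H⁺]) = 1 / (1 + 10^-1.90 + 10^-1.39)
   = 1 / (1 + 0.012589 + 0.040738) = 1/1.0533 = 0.9494
[HCO3⁻] = α₁ × DIC = 0.9494 × 1.81 = 1.72 mmol/kg

[HCO3⁻] = 1.72 mmol/kg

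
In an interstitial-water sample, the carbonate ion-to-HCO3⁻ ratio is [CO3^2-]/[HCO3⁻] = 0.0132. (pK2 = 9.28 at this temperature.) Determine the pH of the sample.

From K2 = [H⁺][CO3^2-]/[HCO3⁻]:  pH = pK2 + log₁₀([CO3^2-]/[HCO3⁻])
log₁₀(0.0132) = -1.879
pH = 9.28 + (-1.879) = 7.40

pH = 7.40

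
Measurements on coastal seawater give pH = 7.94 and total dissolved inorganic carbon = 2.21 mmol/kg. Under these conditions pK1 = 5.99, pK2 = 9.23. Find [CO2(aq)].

[CO2*] = 0.0233 mmol/kg

α₀ = 1 / (1 + K1/[H⁺] + K1K2/[H⁺]²) = 1 / (1 + 10^+1.95 + 10^+0.66)
   = 1 / (1 + 89.125 + 4.5709) = 1/94.696 = 0.01056
[CO2*] = α₀ × DIC = 0.01056 × 2.21 = 0.0233 mmol/kg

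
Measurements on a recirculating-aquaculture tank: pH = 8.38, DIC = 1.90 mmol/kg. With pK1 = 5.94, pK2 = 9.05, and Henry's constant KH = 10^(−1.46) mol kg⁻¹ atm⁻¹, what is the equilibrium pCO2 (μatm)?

α₀ = 1 / (1 + K1/[H⁺] + K1K2/[H⁺]²) = 1 / (1 + 10^+2.44 + 10^+1.77)
   = 1 / (1 + 275.42 + 58.884) = 1/335.31 = 0.002982
[CO2*] = α₀ × DIC = 0.002982 × 1.90 = 0.005666 mmol/kg = 5.666 μmol/kg
pCO2 = [CO2*]/KH = 5.666×10^-6 / 3.467×10^-2 = 163 μatm

pCO2 = 163 μatm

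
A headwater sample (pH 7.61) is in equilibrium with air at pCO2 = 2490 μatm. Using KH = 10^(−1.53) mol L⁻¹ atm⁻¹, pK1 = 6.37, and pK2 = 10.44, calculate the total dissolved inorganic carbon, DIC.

DIC = 1.35 mmol/L

[CO2*] = KH · pCO2 = 10^(−1.53) × 2490×10^-6 = 7.349×10^-5 mol/L
α₀ = 1/(1 + K1/[H⁺] + K1K2/[H⁺]²) = 1/(1 + 10^+1.24 + 10^-1.59) = 0.05434
DIC = [CO2*]/α₀ = 7.349×10^-5 / 0.05434 = 1.35 mmol/L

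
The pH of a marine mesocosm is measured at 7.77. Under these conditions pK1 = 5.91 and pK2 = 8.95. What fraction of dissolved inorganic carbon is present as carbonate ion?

α₂ = 0.0612

α₂ = 1 / (1 + [H⁺]/K2 + [H⁺]²/(K1K2)) = 1 / (1 + 10^+1.18 + 10^-0.68)
   = 1 / (1 + 15.136 + 0.20893) = 1/16.345 = 0.06118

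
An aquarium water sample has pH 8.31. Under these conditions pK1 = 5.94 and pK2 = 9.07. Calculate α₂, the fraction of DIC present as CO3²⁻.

α₂ = 1 / (1 + [H⁺]/K2 + [H⁺]²/(K1K2)) = 1 / (1 + 10^+0.76 + 10^-1.61)
   = 1 / (1 + 5.7544 + 0.024547) = 1/6.7789 = 0.1475

α₂ = 0.148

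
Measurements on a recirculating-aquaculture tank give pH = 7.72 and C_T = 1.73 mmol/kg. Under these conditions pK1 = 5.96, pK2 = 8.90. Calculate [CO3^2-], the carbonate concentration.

[CO3²⁻] = 0.105 mmol/kg

α₂ = 1 / (1 + [H⁺]/K2 + [H⁺]²/(K1K2)) = 1 / (1 + 10^+1.18 + 10^-0.58)
   = 1 / (1 + 15.136 + 0.26303) = 1/16.399 = 0.06098
[CO3²⁻] = α₂ × DIC = 0.06098 × 1.73 = 0.105 mmol/kg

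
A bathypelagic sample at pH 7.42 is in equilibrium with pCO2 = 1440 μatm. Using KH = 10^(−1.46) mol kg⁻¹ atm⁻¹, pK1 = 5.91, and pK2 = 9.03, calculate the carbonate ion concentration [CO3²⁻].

[CO2*] = KH · pCO2 = 10^(−1.46) × 1440×10^-6 = 4.993×10^-5 mol/kg
α₀ = 1/(1 + K1/[H⁺] + K1K2/[H⁺]²) = 1/(1 + 10^+1.51 + 10^-0.10) = 0.02928
DIC = [CO2*]/α₀ = 4.993×10^-5 / 0.02928 = 1.705 mmol/kg
[CO3²⁻] = α₂·DIC; α₂ = 0.02326, so [CO3²⁻] = 0.02326 × 1.705 = 0.0397 mmol/kg

[CO3²⁻] = 0.0397 mmol/kg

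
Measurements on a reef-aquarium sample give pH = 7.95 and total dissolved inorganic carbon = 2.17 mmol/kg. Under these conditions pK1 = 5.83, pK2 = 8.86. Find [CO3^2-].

α₂ = 1 / (1 + [H⁺]/K2 + [H⁺]²/(K1K2)) = 1 / (1 + 10^+0.91 + 10^-1.21)
   = 1 / (1 + 8.1283 + 0.061660) = 1/9.1900 = 0.1088
[CO3²⁻] = α₂ × DIC = 0.1088 × 2.17 = 0.236 mmol/kg

[CO3²⁻] = 0.236 mmol/kg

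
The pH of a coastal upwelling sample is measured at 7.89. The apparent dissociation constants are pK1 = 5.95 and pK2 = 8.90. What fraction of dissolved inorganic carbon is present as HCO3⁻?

α₁ = 1 / (1 + [H⁺]/K1 + K2/[H⁺]) = 1 / (1 + 10^-1.94 + 10^-1.01)
   = 1 / (1 + 0.011482 + 0.097724) = 1/1.1092 = 0.9015

α₁ = 0.902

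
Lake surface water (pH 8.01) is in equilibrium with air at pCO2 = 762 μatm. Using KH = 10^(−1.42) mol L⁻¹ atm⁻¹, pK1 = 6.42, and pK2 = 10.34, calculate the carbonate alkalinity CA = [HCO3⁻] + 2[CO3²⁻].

CA = 1.14 mmol/L

[CO2*] = KH · pCO2 = 10^(−1.42) × 762×10^-6 = 2.897×10^-5 mol/L
α₀ = 1/(1 + K1/[H⁺] + K1K2/[H⁺]²) = 1/(1 + 10^+1.59 + 10^-0.74) = 0.02495
DIC = [CO2*]/α₀ = 2.897×10^-5 / 0.02495 = 1.161 mmol/L
CA = (α₁ + 2α₂)·DIC = (0.9705 + 2×0.004539) × 1.161 = 1.14 mmol/L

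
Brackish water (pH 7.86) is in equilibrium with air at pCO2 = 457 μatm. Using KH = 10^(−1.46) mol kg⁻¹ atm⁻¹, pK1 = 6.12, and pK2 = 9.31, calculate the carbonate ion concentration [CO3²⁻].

[CO3²⁻] = 0.0309 mmol/kg

[CO2*] = KH · pCO2 = 10^(−1.46) × 457×10^-6 = 1.585×10^-5 mol/kg
α₀ = 1/(1 + K1/[H⁺] + K1K2/[H⁺]²) = 1/(1 + 10^+1.74 + 10^+0.29) = 0.01727
DIC = [CO2*]/α₀ = 1.585×10^-5 / 0.01727 = 0.9175 mmol/kg
[CO3²⁻] = α₂·DIC; α₂ = 0.03367, so [CO3²⁻] = 0.03367 × 0.9175 = 0.0309 mmol/kg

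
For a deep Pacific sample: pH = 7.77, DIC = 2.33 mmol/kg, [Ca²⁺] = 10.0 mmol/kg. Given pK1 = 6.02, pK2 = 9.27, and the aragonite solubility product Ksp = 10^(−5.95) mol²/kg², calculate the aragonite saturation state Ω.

Ω = 0.626

α₂ = 1 / (1 + [H⁺]/K2 + [H⁺]²/(K1K2)) = 1 / (1 + 10^+1.50 + 10^-0.25)
   = 1 / (1 + 31.623 + 0.56234) = 1/33.185 = 0.03013
[CO3²⁻] = α₂ × DIC = 0.03013 × 2.33 = 0.07021 mmol/kg
Ksp = 10^(−5.95) = 1.122×10^-6
Ω = [Ca²⁺][CO3²⁻]/Ksp = (10.0×10^-3)(7.021×10^-5) / 1.122×10^-6 = 0.626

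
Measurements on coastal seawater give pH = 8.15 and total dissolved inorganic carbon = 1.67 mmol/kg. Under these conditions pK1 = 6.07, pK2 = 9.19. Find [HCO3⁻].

[HCO3⁻] = 1.52 mmol/kg

α₁ = 1 / (1 + [H⁺]/K1 + K2/[H⁺]) = 1 / (1 + 10^-2.08 + 10^-1.04)
   = 1 / (1 + 0.0083176 + 0.091201) = 1/1.0995 = 0.9095
[HCO3⁻] = α₁ × DIC = 0.9095 × 1.67 = 1.52 mmol/kg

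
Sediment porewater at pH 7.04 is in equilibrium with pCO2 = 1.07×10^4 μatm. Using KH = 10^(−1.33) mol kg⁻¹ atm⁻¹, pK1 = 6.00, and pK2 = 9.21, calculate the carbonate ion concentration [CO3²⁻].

[CO3²⁻] = 0.0371 mmol/kg

[CO2*] = KH · pCO2 = 10^(−1.33) × 1.07×10^4×10^-6 = 5.005×10^-4 mol/kg
α₀ = 1/(1 + K1/[H⁺] + K1K2/[H⁺]²) = 1/(1 + 10^+1.04 + 10^-1.13) = 0.08306
DIC = [CO2*]/α₀ = 5.005×10^-4 / 0.08306 = 6.025 mmol/kg
[CO3²⁻] = α₂·DIC; α₂ = 0.006158, so [CO3²⁻] = 0.006158 × 6.025 = 0.0371 mmol/kg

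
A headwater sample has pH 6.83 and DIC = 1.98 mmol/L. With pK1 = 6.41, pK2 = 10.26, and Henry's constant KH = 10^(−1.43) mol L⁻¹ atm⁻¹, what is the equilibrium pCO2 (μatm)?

α₀ = 1 / (1 + K1/[H⁺] + K1K2/[H⁺]²) = 1 / (1 + 10^+0.42 + 10^-3.01)
   = 1 / (1 + 2.6303 + 0.00097724) = 1/3.6312 = 0.2754
[CO2*] = α₀ × DIC = 0.2754 × 1.98 = 0.5453 mmol/L
pCO2 = [CO2*]/KH = 5.453×10^-4 / 3.715×10^-2 = 1.47×10^4 μatm

pCO2 = 1.47×10^4 μatm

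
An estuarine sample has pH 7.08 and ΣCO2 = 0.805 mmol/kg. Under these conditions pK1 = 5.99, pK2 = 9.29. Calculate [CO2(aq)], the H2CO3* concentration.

α₀ = 1 / (1 + K1/[H⁺] + K1K2/[H⁺]²) = 1 / (1 + 10^+1.09 + 10^-1.12)
   = 1 / (1 + 12.303 + 0.075858) = 1/13.379 = 0.07475
[CO2*] = α₀ × DIC = 0.07475 × 0.805 = 0.0602 mmol/kg

[CO2*] = 0.0602 mmol/kg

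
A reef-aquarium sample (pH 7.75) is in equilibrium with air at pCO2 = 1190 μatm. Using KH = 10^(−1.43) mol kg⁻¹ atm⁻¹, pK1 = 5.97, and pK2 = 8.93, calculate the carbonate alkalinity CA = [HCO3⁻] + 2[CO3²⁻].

CA = 3.02 mmol/kg

[CO2*] = KH · pCO2 = 10^(−1.43) × 1190×10^-6 = 4.421×10^-5 mol/kg
α₀ = 1/(1 + K1/[H⁺] + K1K2/[H⁺]²) = 1/(1 + 10^+1.78 + 10^+0.60) = 0.01533
DIC = [CO2*]/α₀ = 4.421×10^-5 / 0.01533 = 2.884 mmol/kg
CA = (α₁ + 2α₂)·DIC = (0.9236 + 2×0.06102) × 2.884 = 3.02 mmol/kg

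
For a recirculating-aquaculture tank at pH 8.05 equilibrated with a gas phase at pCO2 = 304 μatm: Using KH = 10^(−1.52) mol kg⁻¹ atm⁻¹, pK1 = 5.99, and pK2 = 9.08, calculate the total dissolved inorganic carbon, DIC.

[CO2*] = KH · pCO2 = 10^(−1.52) × 304×10^-6 = 9.181×10^-6 mol/kg
α₀ = 1/(1 + K1/[H⁺] + K1K2/[H⁺]²) = 1/(1 + 10^+2.06 + 10^+1.03) = 0.007903
DIC = [CO2*]/α₀ = 9.181×10^-6 / 0.007903 = 1.16 mmol/kg

DIC = 1.16 mmol/kg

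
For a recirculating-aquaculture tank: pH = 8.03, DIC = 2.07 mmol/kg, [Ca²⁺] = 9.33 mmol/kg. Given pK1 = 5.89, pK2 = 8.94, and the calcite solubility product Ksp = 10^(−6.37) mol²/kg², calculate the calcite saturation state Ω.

Ω = 4.93

α₂ = 1 / (1 + [H⁺]/K2 + [H⁺]²/(K1K2)) = 1 / (1 + 10^+0.91 + 10^-1.23)
   = 1 / (1 + 8.1283 + 0.058884) = 1/9.1872 = 0.1088
[CO3²⁻] = α₂ × DIC = 0.1088 × 2.07 = 0.2253 mmol/kg
Ksp = 10^(−6.37) = 4.266×10^-7
Ω = [Ca²⁺][CO3²⁻]/Ksp = (9.33×10^-3)(2.253×10^-4) / 4.266×10^-7 = 4.93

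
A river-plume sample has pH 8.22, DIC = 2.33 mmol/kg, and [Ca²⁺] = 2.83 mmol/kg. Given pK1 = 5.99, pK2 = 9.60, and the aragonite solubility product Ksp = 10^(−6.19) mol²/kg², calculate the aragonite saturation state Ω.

α₂ = 1 / (1 + [H⁺]/K2 + [H⁺]²/(K1K2)) = 1 / (1 + 10^+1.38 + 10^-0.85)
   = 1 / (1 + 23.988 + 0.14125) = 1/25.130 = 0.03979
[CO3²⁻] = α₂ × DIC = 0.03979 × 2.33 = 0.09272 mmol/kg
Ksp = 10^(−6.19) = 6.457×10^-7
Ω = [Ca²⁺][CO3²⁻]/Ksp = (2.83×10^-3)(9.272×10^-5) / 6.457×10^-7 = 0.406

Ω = 0.406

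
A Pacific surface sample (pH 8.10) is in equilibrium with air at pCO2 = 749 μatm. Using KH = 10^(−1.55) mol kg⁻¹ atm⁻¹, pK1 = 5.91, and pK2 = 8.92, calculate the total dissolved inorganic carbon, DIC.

DIC = 3.79 mmol/kg

[CO2*] = KH · pCO2 = 10^(−1.55) × 749×10^-6 = 2.111×10^-5 mol/kg
α₀ = 1/(1 + K1/[H⁺] + K1K2/[H⁺]²) = 1/(1 + 10^+2.19 + 10^+1.37) = 0.005576
DIC = [CO2*]/α₀ = 2.111×10^-5 / 0.005576 = 3.79 mmol/kg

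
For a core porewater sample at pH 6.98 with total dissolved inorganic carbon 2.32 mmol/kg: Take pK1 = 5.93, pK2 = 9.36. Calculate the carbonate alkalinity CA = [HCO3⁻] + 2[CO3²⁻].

CA = 2.14 mmol/kg

CA = [HCO3⁻] + 2[CO3²⁻] = (α₁ + 2α₂)·DIC
At pH 6.98: [H⁺]/K1 = 10^-1.05 = 0.089125, K2/[H⁺] = 10^-2.38 = 0.0041687
α₁ = 1/(1 + 0.089125 + 0.0041687) = 1/1.0933 = 0.9147; α₂ = α₁·K2/[H⁺] = 0.003813
α₁ + 2α₂ = 0.9223
CA = 0.9223 × 2.32 = 2.14 mmol/kg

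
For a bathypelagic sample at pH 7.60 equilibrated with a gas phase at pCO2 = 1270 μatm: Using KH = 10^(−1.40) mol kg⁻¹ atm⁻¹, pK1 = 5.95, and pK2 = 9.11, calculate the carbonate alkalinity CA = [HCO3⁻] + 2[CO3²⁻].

CA = 2.40 mmol/kg

[CO2*] = KH · pCO2 = 10^(−1.40) × 1270×10^-6 = 5.056×10^-5 mol/kg
α₀ = 1/(1 + K1/[H⁺] + K1K2/[H⁺]²) = 1/(1 + 10^+1.65 + 10^+0.14) = 0.02125
DIC = [CO2*]/α₀ = 5.056×10^-5 / 0.02125 = 2.379 mmol/kg
CA = (α₁ + 2α₂)·DIC = (0.9494 + 2×0.02934) × 2.379 = 2.40 mmol/kg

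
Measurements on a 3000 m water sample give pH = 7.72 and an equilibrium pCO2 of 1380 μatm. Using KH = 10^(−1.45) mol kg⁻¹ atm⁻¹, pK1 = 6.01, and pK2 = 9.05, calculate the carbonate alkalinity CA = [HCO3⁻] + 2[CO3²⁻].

CA = 2.75 mmol/kg

[CO2*] = KH · pCO2 = 10^(−1.45) × 1380×10^-6 = 4.896×10^-5 mol/kg
α₀ = 1/(1 + K1/[H⁺] + K1K2/[H⁺]²) = 1/(1 + 10^+1.71 + 10^+0.38) = 0.01829
DIC = [CO2*]/α₀ = 4.896×10^-5 / 0.01829 = 2.678 mmol/kg
CA = (α₁ + 2α₂)·DIC = (0.9378 + 2×0.04387) × 2.678 = 2.75 mmol/kg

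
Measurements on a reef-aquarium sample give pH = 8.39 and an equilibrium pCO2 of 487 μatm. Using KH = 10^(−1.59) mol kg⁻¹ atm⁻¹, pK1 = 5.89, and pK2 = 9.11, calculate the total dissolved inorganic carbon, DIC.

DIC = 4.73 mmol/kg

[CO2*] = KH · pCO2 = 10^(−1.59) × 487×10^-6 = 1.252×10^-5 mol/kg
α₀ = 1/(1 + K1/[H⁺] + K1K2/[H⁺]²) = 1/(1 + 10^+2.50 + 10^+1.78) = 0.002649
DIC = [CO2*]/α₀ = 1.252×10^-5 / 0.002649 = 4.73 mmol/kg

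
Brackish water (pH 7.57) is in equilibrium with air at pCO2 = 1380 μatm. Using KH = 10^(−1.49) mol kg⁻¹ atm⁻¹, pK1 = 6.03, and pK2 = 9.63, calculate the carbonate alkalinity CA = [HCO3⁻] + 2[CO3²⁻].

[CO2*] = KH · pCO2 = 10^(−1.49) × 1380×10^-6 = 4.466×10^-5 mol/kg
α₀ = 1/(1 + K1/[H⁺] + K1K2/[H⁺]²) = 1/(1 + 10^+1.54 + 10^-0.52) = 0.02780
DIC = [CO2*]/α₀ = 4.466×10^-5 / 0.02780 = 1.607 mmol/kg
CA = (α₁ + 2α₂)·DIC = (0.9638 + 2×0.008394) × 1.607 = 1.58 mmol/kg

CA = 1.58 mmol/kg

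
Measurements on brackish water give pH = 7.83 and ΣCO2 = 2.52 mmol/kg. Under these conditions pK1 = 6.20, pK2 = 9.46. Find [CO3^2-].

α₂ = 1 / (1 + [H⁺]/K2 + [H⁺]²/(K1K2)) = 1 / (1 + 10^+1.63 + 10^+0.00)
   = 1 / (1 + 42.658 + 1.0000) = 1/44.658 = 0.02239
[CO3²⁻] = α₂ × DIC = 0.02239 × 2.52 = 0.0564 mmol/kg

[CO3²⁻] = 0.0564 mmol/kg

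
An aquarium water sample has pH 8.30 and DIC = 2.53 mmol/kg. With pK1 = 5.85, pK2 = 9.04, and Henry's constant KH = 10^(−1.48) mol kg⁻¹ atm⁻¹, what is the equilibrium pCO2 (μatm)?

α₀ = 1 / (1 + K1/[H⁺] + K1K2/[H⁺]²) = 1 / (1 + 10^+2.45 + 10^+1.71)
   = 1 / (1 + 281.84 + 51.286) = 1/334.12 = 0.002993
[CO2*] = α₀ × DIC = 0.002993 × 2.53 = 0.007572 mmol/kg = 7.572 μmol/kg
pCO2 = [CO2*]/KH = 7.572×10^-6 / 3.311×10^-2 = 229 μatm

pCO2 = 229 μatm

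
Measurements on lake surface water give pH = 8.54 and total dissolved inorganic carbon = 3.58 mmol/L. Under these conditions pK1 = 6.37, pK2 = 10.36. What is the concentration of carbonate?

α₂ = 1 / (1 + [H⁺]/K2 + [H⁺]²/(K1K2)) = 1 / (1 + 10^+1.82 + 10^-0.35)
   = 1 / (1 + 66.069 + 0.44668) = 1/67.516 = 0.01481
[CO3²⁻] = α₂ × DIC = 0.01481 × 3.58 = 0.0530 mmol/L

[CO3²⁻] = 0.0530 mmol/L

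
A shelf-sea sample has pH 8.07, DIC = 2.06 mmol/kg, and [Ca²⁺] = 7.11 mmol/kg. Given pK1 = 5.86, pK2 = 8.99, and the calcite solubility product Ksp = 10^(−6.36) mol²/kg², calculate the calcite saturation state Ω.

Ω = 3.58

α₂ = 1 / (1 + [H⁺]/K2 + [H⁺]²/(K1K2)) = 1 / (1 + 10^+0.92 + 10^-1.29)
   = 1 / (1 + 8.3176 + 0.051286) = 1/9.3689 = 0.1067
[CO3²⁻] = α₂ × DIC = 0.1067 × 2.06 = 0.2199 mmol/kg
Ksp = 10^(−6.36) = 4.365×10^-7
Ω = [Ca²⁺][CO3²⁻]/Ksp = (7.11×10^-3)(2.199×10^-4) / 4.365×10^-7 = 3.58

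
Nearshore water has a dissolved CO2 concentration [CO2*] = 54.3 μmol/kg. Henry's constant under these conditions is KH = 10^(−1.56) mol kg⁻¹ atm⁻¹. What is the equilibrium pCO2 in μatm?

KH = 10^(−1.56) = 2.754×10^-2 mol kg⁻¹ atm⁻¹
pCO2 = [CO2*]/KH = 54.3×10^-6 / 2.754×10^-2 = 1.97×10^-3 atm = 1970 μatm

pCO2 = 1970 μatm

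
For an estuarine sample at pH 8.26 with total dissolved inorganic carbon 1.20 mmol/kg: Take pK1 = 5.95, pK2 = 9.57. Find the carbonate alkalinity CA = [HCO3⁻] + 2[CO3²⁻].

CA = 1.25 mmol/kg

CA = [HCO3⁻] + 2[CO3²⁻] = (α₁ + 2α₂)·DIC
At pH 8.26: [H⁺]/K1 = 10^-2.31 = 0.0048978, K2/[H⁺] = 10^-1.31 = 0.048978
α₁ = 1/(1 + 0.0048978 + 0.048978) = 1/1.0539 = 0.9489; α₂ = α₁·K2/[H⁺] = 0.04647
α₁ + 2α₂ = 1.0418
CA = 1.0418 × 1.20 = 1.25 mmol/kg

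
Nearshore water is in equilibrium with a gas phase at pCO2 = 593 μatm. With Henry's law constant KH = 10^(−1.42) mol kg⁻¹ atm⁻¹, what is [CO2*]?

[CO2*] = 22.5 μmol/kg

KH = 10^(−1.42) = 3.802×10^-2 mol kg⁻¹ atm⁻¹
[CO2*] = KH · pCO2 = 3.802×10^-2 × 593×10^-6 atm = 2.25×10^-5 mol/kg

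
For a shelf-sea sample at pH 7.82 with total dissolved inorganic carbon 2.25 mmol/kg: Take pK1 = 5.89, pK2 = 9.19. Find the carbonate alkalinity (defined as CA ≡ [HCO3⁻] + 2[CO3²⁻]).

CA = 2.32 mmol/kg

CA = [HCO3⁻] + 2[CO3²⁻] = (α₁ + 2α₂)·DIC
At pH 7.82: [H⁺]/K1 = 10^-1.93 = 0.011749, K2/[H⁺] = 10^-1.37 = 0.042658
α₁ = 1/(1 + 0.011749 + 0.042658) = 1/1.0544 = 0.9484; α₂ = α₁·K2/[H⁺] = 0.04046
α₁ + 2α₂ = 1.0293
CA = 1.0293 × 2.25 = 2.32 mmol/kg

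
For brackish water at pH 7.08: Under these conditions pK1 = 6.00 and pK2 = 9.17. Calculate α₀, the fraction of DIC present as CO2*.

α₀ = 1 / (1 + K1/[H⁺] + K1K2/[H⁺]²) = 1 / (1 + 10^+1.08 + 10^-1.01)
   = 1 / (1 + 12.023 + 0.097724) = 1/13.120 = 0.07622

α₀ = 0.0762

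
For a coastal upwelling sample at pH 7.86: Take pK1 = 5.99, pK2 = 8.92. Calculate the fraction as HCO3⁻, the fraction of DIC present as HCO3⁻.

α₁ = 0.909

α₁ = 1 / (1 + [H⁺]/K1 + K2/[H⁺]) = 1 / (1 + 10^-1.87 + 10^-1.06)
   = 1 / (1 + 0.013490 + 0.087096) = 1/1.1006 = 0.9086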